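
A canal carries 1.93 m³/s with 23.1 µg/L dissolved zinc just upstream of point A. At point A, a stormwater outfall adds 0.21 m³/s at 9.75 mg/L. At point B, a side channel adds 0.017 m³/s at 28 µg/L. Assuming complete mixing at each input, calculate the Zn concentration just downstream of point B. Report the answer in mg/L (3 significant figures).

23.1 µg/L = 0.0231 mg/L.
After input A: C = (1.93·0.0231 + 0.21·9.75) / 2.14 = 0.9776 mg/L.
28 µg/L = 0.028 mg/L.
After input B: C = (2.14·0.9776 + 0.017·0.028) / 2.157 = 0.9701 mg/L.

0.970 mg/L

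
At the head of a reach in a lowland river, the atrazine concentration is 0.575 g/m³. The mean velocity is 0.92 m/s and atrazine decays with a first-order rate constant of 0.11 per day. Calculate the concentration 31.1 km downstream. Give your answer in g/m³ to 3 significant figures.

Travel time t = 31.1 km / 0.92 m/s = 3.11e+04/0.92 = 3.38e+04 s = 0.3913 d.
First-order decay: C = 0.575·exp(−0.11·0.3913) = 0.575·0.9579 = 0.5508 g/m³.

0.551 g/m³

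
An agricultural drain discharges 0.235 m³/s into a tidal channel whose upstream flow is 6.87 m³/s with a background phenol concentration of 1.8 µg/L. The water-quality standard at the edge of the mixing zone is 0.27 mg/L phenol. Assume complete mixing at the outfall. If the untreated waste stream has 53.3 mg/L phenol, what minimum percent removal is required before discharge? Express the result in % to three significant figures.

84.8 %

1.8 µg/L = 0.0018 mg/L.
Mass balance: 0.27·7.105 = 0.235·Cₑ + 6.87·0.0018.
Cₑ = (1.918 − 0.01237) / 0.235 = 8.111 mg/L.
Required removal = 1 − 8.111/53.3 = 84.78 %.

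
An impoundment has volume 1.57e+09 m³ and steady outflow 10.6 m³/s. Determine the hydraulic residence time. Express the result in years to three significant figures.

4.69 yr

Q = 10.6 m³/s × 3.156e+07 s/yr = 3.345e+08 m³/yr.
Hydraulic residence time τ = V/Q = 1.57e+09/3.345e+08 = 4.693 yr.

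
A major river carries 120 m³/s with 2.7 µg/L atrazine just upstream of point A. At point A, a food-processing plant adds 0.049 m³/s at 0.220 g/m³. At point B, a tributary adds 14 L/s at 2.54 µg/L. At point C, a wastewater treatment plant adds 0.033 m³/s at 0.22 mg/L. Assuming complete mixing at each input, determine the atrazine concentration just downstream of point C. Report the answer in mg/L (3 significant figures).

0.00285 mg/L

2.7 µg/L = 0.0027 mg/L.
After input A: C = (120·0.0027 + 0.049·0.22) / 120 = 0.002789 mg/L.
14 L/s = 0.014 m³/s.
2.54 µg/L = 0.00254 mg/L.
After input B: C = (120·0.002789 + 0.014·0.00254) / 120.1 = 0.002789 mg/L.
After input C: C = (120.1·0.002789 + 0.033·0.22) / 120.1 = 0.002848 mg/L.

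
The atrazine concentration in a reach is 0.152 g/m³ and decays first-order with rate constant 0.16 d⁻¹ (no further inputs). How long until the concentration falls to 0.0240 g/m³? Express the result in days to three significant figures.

t = ln(C₀/C)/k = ln(0.152/0.0240)/0.16 = 1.846/0.16 = 11.54 d.

11.5 d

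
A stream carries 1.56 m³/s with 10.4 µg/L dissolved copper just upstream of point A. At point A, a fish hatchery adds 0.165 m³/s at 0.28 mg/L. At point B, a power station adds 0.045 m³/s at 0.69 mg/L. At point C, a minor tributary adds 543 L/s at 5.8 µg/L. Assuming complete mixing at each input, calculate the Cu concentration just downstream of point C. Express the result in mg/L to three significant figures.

0.0418 mg/L

10.4 µg/L = 0.0104 mg/L.
After input A: C = (1.56·0.0104 + 0.165·0.28) / 1.725 = 0.03619 mg/L.
After input B: C = (1.725·0.03619 + 0.045·0.69) / 1.77 = 0.05281 mg/L.
543 L/s = 0.543 m³/s.
5.8 µg/L = 0.0058 mg/L.
After input C: C = (1.77·0.05281 + 0.543·0.0058) / 2.313 = 0.04177 mg/L.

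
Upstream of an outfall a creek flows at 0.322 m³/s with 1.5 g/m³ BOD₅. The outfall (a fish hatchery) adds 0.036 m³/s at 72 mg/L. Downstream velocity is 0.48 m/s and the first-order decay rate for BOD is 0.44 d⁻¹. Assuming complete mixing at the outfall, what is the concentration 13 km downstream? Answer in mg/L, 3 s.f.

After complete mixing, C₀ = (0.036·72 + 0.322·1.5) / 0.358 = 8.589 mg/L.
Travel time t = 1.3e+04 m / 0.48 m/s = 2.708e+04 s = 0.3135 d.
C = 8.589·exp(−0.44·0.3135) = 8.589·0.8712 = 7.483 mg/L.

7.48 mg/L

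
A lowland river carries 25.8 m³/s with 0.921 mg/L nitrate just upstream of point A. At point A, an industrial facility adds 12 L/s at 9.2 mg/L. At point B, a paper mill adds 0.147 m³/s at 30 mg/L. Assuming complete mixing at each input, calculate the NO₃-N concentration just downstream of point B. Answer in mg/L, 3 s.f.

12 L/s = 0.012 m³/s.
After input A: C = (25.8·0.921 + 0.012·9.2) / 25.81 = 0.9248 mg/L.
After input B: C = (25.81·0.9248 + 0.147·30) / 25.96 = 1.089 mg/L.

1.09 mg/L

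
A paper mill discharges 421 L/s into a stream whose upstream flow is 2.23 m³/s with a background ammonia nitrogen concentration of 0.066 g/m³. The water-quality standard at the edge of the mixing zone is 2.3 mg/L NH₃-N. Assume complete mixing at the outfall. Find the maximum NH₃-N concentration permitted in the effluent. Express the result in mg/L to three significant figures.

14.1 mg/L

421 L/s = 0.421 m³/s.
Mass balance: 2.3·2.651 = 0.421·Cₑ + 2.23·0.066.
Cₑ = (6.097 − 0.1472) / 0.421 = 14.13 mg/L.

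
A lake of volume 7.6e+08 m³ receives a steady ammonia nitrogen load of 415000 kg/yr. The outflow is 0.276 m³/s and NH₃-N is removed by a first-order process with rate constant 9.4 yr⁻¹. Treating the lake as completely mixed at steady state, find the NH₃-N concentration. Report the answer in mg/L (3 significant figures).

0.0580 mg/L

Outflow Q = 0.276 m³/s × 3.156e+07 s/yr = 8.71e+06 m³/yr.
Steady-state CSTR mass balance: W = Q·C + k·V·C, so C = W/(Q + kV).
Q + kV = 8.71e+06 + 9.4·7.6e+08 = 7.153e+09 m³/yr.
C = 415000/7.153e+09 = 5.802e-05 kg/m³ = 0.05802 mg/L.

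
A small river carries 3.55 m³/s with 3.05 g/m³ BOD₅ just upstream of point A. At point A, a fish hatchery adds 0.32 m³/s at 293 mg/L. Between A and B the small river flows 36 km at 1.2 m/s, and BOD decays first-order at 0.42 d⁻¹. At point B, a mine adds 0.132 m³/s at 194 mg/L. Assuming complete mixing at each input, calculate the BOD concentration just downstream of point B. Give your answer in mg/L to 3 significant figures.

29.0 mg/L

After input A: C = (3.55·3.05 + 0.32·293) / 3.87 = 27.03 mg/L.
Over the 36 km reach to input B (t = 3e+04 s = 0.3472 d), decay gives C = 27.03·exp(−0.42·0.3472) = 23.36 mg/L.
After input B: C = (3.87·23.36 + 0.132·194) / 4.002 = 28.99 mg/L.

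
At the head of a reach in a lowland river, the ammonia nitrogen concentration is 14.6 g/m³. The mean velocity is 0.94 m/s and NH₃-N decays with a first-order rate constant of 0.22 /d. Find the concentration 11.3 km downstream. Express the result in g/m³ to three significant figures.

14.2 g/m³

Travel time t = 11.3 km / 0.94 m/s = 1.13e+04/0.94 = 1.202e+04 s = 0.1391 d.
First-order decay: C = 14.6·exp(−0.22·0.1391) = 14.6·0.9699 = 14.16 g/m³.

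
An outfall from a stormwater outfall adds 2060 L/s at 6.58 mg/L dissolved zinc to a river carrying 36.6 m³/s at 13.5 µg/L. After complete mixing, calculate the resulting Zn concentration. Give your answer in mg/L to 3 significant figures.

2060 L/s = 2.06 m³/s.
13.5 µg/L = 0.0135 mg/L.
Conservation of mass across the mixing zone: C = (2.06·6.58 + 36.6·0.0135) / (2.06 + 36.6) = 14.05/38.66 = 0.3634 mg/L.

0.363 mg/L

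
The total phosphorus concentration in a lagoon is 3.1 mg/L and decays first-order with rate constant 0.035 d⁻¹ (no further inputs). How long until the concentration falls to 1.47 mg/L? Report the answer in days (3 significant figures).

t = ln(C₀/C)/k = ln(3.1/1.47)/0.035 = 0.7461/0.035 = 21.32 d.

21.3 d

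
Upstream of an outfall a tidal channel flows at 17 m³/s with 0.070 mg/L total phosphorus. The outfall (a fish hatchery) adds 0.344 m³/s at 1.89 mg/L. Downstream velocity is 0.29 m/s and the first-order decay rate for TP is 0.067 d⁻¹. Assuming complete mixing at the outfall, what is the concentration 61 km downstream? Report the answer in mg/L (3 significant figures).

After complete mixing, C₀ = (0.344·1.89 + 17·0.07) / 17.34 = 0.1061 mg/L.
Travel time t = 6.1e+04 m / 0.29 m/s = 2.103e+05 s = 2.435 d.
C = 0.1061·exp(−0.067·2.435) = 0.1061·0.8495 = 0.09013 mg/L.

0.0901 mg/L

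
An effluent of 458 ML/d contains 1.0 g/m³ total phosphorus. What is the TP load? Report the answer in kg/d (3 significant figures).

458 ML/d = 5.301 m³/s.
Mass flux = Q·C = 5.301 m³/s × 1 g/m³ = 5.301 g/s.
= 5.301 g/s × 86.4 = 458 kg/d.

458 kg/d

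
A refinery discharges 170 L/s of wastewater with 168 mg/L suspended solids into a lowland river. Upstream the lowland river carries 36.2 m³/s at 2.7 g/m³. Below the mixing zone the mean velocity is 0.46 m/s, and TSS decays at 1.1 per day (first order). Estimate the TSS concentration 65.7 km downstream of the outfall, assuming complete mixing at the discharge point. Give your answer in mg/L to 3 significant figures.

0.564 mg/L

170 L/s = 0.17 m³/s.
After complete mixing, C₀ = (0.17·168 + 36.2·2.7) / 36.37 = 3.473 mg/L.
Travel time t = 6.57e+04 m / 0.46 m/s = 1.428e+05 s = 1.653 d.
C = 3.473·exp(−1.1·1.653) = 3.473·0.1623 = 0.5636 mg/L.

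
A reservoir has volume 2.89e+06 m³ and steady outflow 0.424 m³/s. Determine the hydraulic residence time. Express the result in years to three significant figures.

0.216 yr

Q = 0.424 m³/s × 3.156e+07 s/yr = 1.338e+07 m³/yr.
Hydraulic residence time τ = V/Q = 2.89e+06/1.338e+07 = 0.216 yr.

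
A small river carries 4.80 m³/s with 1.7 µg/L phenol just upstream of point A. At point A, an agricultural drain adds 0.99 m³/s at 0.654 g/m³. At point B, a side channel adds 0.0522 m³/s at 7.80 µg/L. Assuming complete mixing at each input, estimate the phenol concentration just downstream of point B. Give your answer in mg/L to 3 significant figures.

0.112 mg/L

1.7 µg/L = 0.0017 mg/L.
After input A: C = (4.8·0.0017 + 0.99·0.654) / 5.79 = 0.1132 mg/L.
7.80 µg/L = 0.0078 mg/L.
After input B: C = (5.79·0.1132 + 0.0522·0.0078) / 5.842 = 0.1123 mg/L.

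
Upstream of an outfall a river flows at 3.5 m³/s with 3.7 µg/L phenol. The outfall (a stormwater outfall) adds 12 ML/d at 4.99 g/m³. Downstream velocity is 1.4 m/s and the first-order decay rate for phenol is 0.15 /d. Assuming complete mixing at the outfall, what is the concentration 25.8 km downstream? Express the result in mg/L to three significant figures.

0.188 mg/L

12 ML/d = 0.1389 m³/s.
3.7 µg/L = 0.0037 mg/L.
After complete mixing, C₀ = (0.1389·4.99 + 3.5·0.0037) / 3.639 = 0.194 mg/L.
Travel time t = 2.58e+04 m / 1.4 m/s = 1.843e+04 s = 0.2133 d.
C = 0.194·exp(−0.15·0.2133) = 0.194·0.9685 = 0.1879 mg/L.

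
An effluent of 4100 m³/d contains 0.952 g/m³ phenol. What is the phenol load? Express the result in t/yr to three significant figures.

4100 m³/d = 0.04745 m³/s.
Mass flux = Q·C = 0.04745 m³/s × 0.952 g/m³ = 0.04518 g/s.
= 0.04518 g/s × 31.56 = 1.426 t/yr.

1.43 t/yr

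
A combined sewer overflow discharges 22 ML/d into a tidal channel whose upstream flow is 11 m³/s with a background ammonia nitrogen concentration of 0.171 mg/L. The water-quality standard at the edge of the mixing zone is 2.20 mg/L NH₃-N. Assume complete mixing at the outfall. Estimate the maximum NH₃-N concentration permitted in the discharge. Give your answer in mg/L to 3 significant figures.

22 ML/d = 0.2546 m³/s.
Mass balance: 2.2·11.25 = 0.2546·Cₑ + 11·0.171.
Cₑ = (24.76 − 1.881) / 0.2546 = 89.85 mg/L.

89.9 mg/L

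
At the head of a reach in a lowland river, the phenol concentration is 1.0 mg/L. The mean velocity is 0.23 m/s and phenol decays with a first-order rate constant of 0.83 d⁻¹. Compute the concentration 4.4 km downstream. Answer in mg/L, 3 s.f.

0.832 mg/L

Travel time t = 4.4 km / 0.23 m/s = 4400/0.23 = 1.913e+04 s = 0.2214 d.
First-order decay: C = 1.0·exp(−0.83·0.2214) = 1.0·0.8321 = 0.8321 mg/L.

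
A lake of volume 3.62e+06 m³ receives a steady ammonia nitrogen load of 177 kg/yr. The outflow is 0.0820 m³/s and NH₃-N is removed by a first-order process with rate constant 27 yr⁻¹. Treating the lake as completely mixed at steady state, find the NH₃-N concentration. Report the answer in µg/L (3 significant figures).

1.76 µg/L

Outflow Q = 0.0820 m³/s × 3.156e+07 s/yr = 2.588e+06 m³/yr.
Steady-state CSTR mass balance: W = Q·C + k·V·C, so C = W/(Q + kV).
Q + kV = 2.588e+06 + 27·3.62e+06 = 1.003e+08 m³/yr.
C = 177/1.003e+08 = 1.764e-06 kg/m³ = 0.001764 mg/L = 1.764 µg/L.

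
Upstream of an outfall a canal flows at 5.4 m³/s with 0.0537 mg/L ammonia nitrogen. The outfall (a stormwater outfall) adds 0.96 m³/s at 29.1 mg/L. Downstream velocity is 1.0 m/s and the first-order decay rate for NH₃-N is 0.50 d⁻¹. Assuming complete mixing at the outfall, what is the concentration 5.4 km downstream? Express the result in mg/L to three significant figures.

After complete mixing, C₀ = (0.96·29.1 + 5.4·0.0537) / 6.36 = 4.438 mg/L.
Travel time t = 5400 m / 1.0 m/s = 5400 s = 0.0625 d.
C = 4.438·exp(−0.50·0.0625) = 4.438·0.9692 = 4.302 mg/L.

4.30 mg/L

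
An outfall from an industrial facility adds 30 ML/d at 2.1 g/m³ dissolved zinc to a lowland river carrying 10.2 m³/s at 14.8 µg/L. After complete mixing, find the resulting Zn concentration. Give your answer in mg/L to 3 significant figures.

0.0834 mg/L

30 ML/d = 0.3472 m³/s.
14.8 µg/L = 0.0148 mg/L.
Conservation of mass across the mixing zone: C = (0.3472·2.1 + 10.2·0.0148) / (0.3472 + 10.2) = 0.8801/10.55 = 0.08345 mg/L.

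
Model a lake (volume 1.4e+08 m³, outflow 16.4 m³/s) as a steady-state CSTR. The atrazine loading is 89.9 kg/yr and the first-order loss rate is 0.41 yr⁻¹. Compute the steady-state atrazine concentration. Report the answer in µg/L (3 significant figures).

0.156 µg/L

Outflow Q = 16.4 m³/s × 3.156e+07 s/yr = 5.175e+08 m³/yr.
Steady-state CSTR mass balance: W = Q·C + k·V·C, so C = W/(Q + kV).
Q + kV = 5.175e+08 + 0.41·1.4e+08 = 5.749e+08 m³/yr.
C = 89.9/5.749e+08 = 1.564e-07 kg/m³ = 0.0001564 mg/L = 0.1564 µg/L.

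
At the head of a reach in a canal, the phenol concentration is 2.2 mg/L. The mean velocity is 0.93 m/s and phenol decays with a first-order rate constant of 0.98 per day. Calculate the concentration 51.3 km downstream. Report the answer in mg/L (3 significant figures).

Travel time t = 51.3 km / 0.93 m/s = 5.13e+04/0.93 = 5.516e+04 s = 0.6384 d.
First-order decay: C = 2.2·exp(−0.98·0.6384) = 2.2·0.5349 = 1.177 mg/L.

1.18 mg/L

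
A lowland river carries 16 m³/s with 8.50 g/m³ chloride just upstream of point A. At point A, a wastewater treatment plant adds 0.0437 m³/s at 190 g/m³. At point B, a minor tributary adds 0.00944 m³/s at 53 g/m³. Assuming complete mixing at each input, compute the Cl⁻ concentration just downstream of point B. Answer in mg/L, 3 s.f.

9.02 mg/L

After input A: C = (16·8.5 + 0.0437·190) / 16.04 = 8.994 mg/L.
After input B: C = (16.04·8.994 + 0.00944·53) / 16.05 = 9.02 mg/L.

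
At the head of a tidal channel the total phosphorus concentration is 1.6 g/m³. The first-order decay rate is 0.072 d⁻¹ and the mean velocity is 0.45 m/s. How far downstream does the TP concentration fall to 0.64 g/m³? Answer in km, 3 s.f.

495 km

From C = C₀·e^(−kt), t = ln(C₀/C)/k = ln(1.6/0.64)/0.072 = 0.9163/0.072 = 12.73 d.
Distance = v·t = 0.45 m/s × 1.1e+06 s = 4.948e+05 m = 494.8 km.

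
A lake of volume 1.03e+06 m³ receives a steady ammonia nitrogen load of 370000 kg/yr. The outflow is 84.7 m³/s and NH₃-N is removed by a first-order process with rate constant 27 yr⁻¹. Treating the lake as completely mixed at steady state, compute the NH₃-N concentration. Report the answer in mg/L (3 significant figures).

0.137 mg/L

Outflow Q = 84.7 m³/s × 3.156e+07 s/yr = 2.673e+09 m³/yr.
Steady-state CSTR mass balance: W = Q·C + k·V·C, so C = W/(Q + kV).
Q + kV = 2.673e+09 + 27·1.03e+06 = 2.701e+09 m³/yr.
C = 370000/2.701e+09 = 0.000137 kg/m³ = 0.137 mg/L.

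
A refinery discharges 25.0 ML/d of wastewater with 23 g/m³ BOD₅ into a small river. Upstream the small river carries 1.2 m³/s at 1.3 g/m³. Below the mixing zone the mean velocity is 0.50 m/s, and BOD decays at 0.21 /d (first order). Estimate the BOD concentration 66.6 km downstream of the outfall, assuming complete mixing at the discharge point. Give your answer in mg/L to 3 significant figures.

3.99 mg/L

25.0 ML/d = 0.2894 m³/s.
After complete mixing, C₀ = (0.2894·23 + 1.2·1.3) / 1.489 = 5.516 mg/L.
Travel time t = 6.66e+04 m / 0.50 m/s = 1.332e+05 s = 1.542 d.
C = 5.516·exp(−0.21·1.542) = 5.516·0.7234 = 3.99 mg/L.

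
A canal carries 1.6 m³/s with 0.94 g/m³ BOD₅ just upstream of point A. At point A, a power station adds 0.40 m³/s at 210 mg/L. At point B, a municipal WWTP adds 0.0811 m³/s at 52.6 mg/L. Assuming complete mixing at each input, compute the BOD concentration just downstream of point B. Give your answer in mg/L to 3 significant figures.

After input A: C = (1.6·0.94 + 0.4·210) / 2 = 42.75 mg/L.
After input B: C = (2·42.75 + 0.0811·52.6) / 2.081 = 43.14 mg/L.

43.1 mg/L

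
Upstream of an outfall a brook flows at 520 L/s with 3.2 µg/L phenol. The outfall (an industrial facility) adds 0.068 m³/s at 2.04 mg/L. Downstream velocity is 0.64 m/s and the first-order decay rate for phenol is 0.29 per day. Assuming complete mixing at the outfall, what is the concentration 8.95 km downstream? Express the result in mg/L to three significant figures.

520 L/s = 0.52 m³/s.
3.2 µg/L = 0.0032 mg/L.
After complete mixing, C₀ = (0.068·2.04 + 0.52·0.0032) / 0.588 = 0.2387 mg/L.
Travel time t = 8950 m / 0.64 m/s = 1.398e+04 s = 0.1619 d.
C = 0.2387·exp(−0.29·0.1619) = 0.2387·0.9541 = 0.2278 mg/L.

0.228 mg/L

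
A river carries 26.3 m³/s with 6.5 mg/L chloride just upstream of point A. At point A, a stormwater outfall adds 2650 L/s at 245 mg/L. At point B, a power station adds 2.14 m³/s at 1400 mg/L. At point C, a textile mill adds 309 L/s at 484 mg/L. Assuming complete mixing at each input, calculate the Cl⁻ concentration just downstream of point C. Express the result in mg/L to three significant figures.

2650 L/s = 2.65 m³/s.
After input A: C = (26.3·6.5 + 2.65·245) / 28.95 = 28.33 mg/L.
After input B: C = (28.95·28.33 + 2.14·1400) / 31.09 = 122.7 mg/L.
309 L/s = 0.309 m³/s.
After input C: C = (31.09·122.7 + 0.309·484) / 31.4 = 126.3 mg/L.

126 mg/L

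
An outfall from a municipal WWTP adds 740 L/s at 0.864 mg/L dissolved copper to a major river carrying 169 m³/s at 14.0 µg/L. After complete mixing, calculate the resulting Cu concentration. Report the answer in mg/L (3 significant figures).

740 L/s = 0.74 m³/s.
14.0 µg/L = 0.014 mg/L.
Conservation of mass across the mixing zone: C = (0.74·0.864 + 169·0.014) / (0.74 + 169) = 3.005/169.7 = 0.01771 mg/L.

0.0177 mg/L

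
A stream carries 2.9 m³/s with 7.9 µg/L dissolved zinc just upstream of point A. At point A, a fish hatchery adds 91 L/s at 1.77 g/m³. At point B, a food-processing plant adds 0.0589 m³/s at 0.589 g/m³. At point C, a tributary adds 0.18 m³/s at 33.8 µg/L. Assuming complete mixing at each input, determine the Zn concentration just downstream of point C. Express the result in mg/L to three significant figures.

0.0696 mg/L

7.9 µg/L = 0.0079 mg/L.
91 L/s = 0.091 m³/s.
After input A: C = (2.9·0.0079 + 0.091·1.77) / 2.991 = 0.06151 mg/L.
After input B: C = (2.991·0.06151 + 0.0589·0.589) / 3.05 = 0.0717 mg/L.
33.8 µg/L = 0.0338 mg/L.
After input C: C = (3.05·0.0717 + 0.18·0.0338) / 3.23 = 0.06959 mg/L.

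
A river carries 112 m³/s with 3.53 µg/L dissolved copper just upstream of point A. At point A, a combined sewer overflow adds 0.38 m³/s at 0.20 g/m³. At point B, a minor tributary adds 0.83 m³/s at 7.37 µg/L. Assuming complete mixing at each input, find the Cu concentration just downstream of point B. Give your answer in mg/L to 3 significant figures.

0.00422 mg/L

3.53 µg/L = 0.00353 mg/L.
After input A: C = (112·0.00353 + 0.38·0.2) / 112.4 = 0.004194 mg/L.
7.37 µg/L = 0.00737 mg/L.
After input B: C = (112.4·0.004194 + 0.83·0.00737) / 113.2 = 0.004218 mg/L.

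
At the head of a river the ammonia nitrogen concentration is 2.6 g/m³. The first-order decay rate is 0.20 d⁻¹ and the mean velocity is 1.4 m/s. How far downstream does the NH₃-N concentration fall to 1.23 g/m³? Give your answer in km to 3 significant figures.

From C = C₀·e^(−kt), t = ln(C₀/C)/k = ln(2.6/1.23)/0.20 = 0.7485/0.20 = 3.742 d.
Distance = v·t = 1.4 m/s × 3.234e+05 s = 4.527e+05 m = 452.7 km.

453 km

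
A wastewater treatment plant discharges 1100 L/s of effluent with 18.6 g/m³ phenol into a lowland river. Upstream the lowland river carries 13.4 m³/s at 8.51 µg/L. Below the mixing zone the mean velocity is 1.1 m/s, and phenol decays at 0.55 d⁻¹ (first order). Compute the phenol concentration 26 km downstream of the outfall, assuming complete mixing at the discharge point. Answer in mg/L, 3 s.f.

1.22 mg/L

1100 L/s = 1.1 m³/s.
8.51 µg/L = 0.00851 mg/L.
After complete mixing, C₀ = (1.1·18.6 + 13.4·0.00851) / 14.5 = 1.419 mg/L.
Travel time t = 2.6e+04 m / 1.1 m/s = 2.364e+04 s = 0.2736 d.
C = 1.419·exp(−0.55·0.2736) = 1.419·0.8603 = 1.221 mg/L.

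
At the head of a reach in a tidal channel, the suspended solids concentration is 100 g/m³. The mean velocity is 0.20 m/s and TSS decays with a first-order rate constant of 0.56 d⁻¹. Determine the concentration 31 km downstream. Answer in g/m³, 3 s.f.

Travel time t = 31 km / 0.20 m/s = 3.1e+04/0.20 = 1.55e+05 s = 1.794 d.
First-order decay: C = 100·exp(−0.56·1.794) = 100·0.3662 = 36.62 g/m³.

36.6 g/m³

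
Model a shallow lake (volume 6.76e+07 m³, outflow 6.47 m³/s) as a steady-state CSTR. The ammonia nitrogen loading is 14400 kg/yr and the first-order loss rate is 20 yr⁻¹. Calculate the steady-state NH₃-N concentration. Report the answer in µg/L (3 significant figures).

Outflow Q = 6.47 m³/s × 3.156e+07 s/yr = 2.042e+08 m³/yr.
Steady-state CSTR mass balance: W = Q·C + k·V·C, so C = W/(Q + kV).
Q + kV = 2.042e+08 + 20·6.76e+07 = 1.556e+09 m³/yr.
C = 14400/1.556e+09 = 9.253e-06 kg/m³ = 0.009253 mg/L = 9.253 µg/L.

9.25 µg/L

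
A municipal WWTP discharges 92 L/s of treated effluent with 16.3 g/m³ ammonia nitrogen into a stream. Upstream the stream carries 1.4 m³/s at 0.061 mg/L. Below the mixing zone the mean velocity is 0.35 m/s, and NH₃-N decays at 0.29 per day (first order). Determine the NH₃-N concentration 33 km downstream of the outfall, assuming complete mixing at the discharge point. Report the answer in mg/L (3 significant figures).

0.774 mg/L

92 L/s = 0.092 m³/s.
After complete mixing, C₀ = (0.092·16.3 + 1.4·0.061) / 1.492 = 1.062 mg/L.
Travel time t = 3.3e+04 m / 0.35 m/s = 9.429e+04 s = 1.091 d.
C = 1.062·exp(−0.29·1.091) = 1.062·0.7287 = 0.7741 mg/L.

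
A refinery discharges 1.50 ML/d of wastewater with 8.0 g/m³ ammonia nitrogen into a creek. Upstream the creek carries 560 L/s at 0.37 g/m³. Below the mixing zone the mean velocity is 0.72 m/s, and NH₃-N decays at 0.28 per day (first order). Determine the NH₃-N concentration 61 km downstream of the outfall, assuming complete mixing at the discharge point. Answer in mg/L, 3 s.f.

0.456 mg/L

1.50 ML/d = 0.01736 m³/s.
560 L/s = 0.56 m³/s.
After complete mixing, C₀ = (0.01736·8 + 0.56·0.37) / 0.5774 = 0.5994 mg/L.
Travel time t = 6.1e+04 m / 0.72 m/s = 8.472e+04 s = 0.9806 d.
C = 0.5994·exp(−0.28·0.9806) = 0.5994·0.7599 = 0.4555 mg/L.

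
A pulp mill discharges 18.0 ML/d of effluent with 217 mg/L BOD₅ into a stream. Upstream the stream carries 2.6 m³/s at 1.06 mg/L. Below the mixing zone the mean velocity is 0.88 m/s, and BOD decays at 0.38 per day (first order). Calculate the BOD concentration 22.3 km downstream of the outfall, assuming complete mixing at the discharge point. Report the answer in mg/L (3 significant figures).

15.3 mg/L

18.0 ML/d = 0.2083 m³/s.
After complete mixing, C₀ = (0.2083·217 + 2.6·1.06) / 2.808 = 17.08 mg/L.
Travel time t = 2.23e+04 m / 0.88 m/s = 2.534e+04 s = 0.2933 d.
C = 17.08·exp(−0.38·0.2933) = 17.08·0.8945 = 15.28 mg/L.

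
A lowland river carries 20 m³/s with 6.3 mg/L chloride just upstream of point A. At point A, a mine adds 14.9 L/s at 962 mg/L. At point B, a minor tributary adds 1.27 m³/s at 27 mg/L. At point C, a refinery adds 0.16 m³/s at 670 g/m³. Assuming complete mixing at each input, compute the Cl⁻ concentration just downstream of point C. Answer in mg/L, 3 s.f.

14.9 L/s = 0.0149 m³/s.
After input A: C = (20·6.3 + 0.0149·962) / 20.01 = 7.011 mg/L.
After input B: C = (20.01·7.011 + 1.27·27) / 21.28 = 8.204 mg/L.
After input C: C = (21.28·8.204 + 0.16·670) / 21.44 = 13.14 mg/L.

13.1 mg/L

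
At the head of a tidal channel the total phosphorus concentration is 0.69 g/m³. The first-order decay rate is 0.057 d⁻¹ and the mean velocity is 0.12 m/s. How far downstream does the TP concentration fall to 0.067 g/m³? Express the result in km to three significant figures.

424 km

From C = C₀·e^(−kt), t = ln(C₀/C)/k = ln(0.69/0.067)/0.057 = 2.332/0.057 = 40.91 d.
Distance = v·t = 0.12 m/s × 3.535e+06 s = 4.242e+05 m = 424.2 km.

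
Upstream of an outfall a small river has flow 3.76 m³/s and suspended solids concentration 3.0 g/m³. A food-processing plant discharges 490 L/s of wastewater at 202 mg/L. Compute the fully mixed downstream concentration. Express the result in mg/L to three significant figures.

490 L/s = 0.49 m³/s.
By mass balance at complete mixing, C = (0.49·202 + 3.76·3) / (0.49 + 3.76) = 110.3/4.25 = 25.94 mg/L.

25.9 mg/L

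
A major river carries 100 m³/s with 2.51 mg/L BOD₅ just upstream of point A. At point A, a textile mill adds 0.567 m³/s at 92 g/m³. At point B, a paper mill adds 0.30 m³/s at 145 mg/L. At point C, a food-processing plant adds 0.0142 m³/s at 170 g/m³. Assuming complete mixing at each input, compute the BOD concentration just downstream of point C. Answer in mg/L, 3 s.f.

After input A: C = (100·2.51 + 0.567·92) / 100.6 = 3.015 mg/L.
After input B: C = (100.6·3.015 + 0.3·145) / 100.9 = 3.437 mg/L.
After input C: C = (100.9·3.437 + 0.0142·170) / 100.9 = 3.46 mg/L.

3.46 mg/L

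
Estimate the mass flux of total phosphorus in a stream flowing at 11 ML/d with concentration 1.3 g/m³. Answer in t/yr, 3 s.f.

5.22 t/yr

11 ML/d = 0.1273 m³/s.
Mass flux = Q·C = 0.1273 m³/s × 1.3 g/m³ = 0.1655 g/s.
= 0.1655 g/s × 31.56 = 5.223 t/yr.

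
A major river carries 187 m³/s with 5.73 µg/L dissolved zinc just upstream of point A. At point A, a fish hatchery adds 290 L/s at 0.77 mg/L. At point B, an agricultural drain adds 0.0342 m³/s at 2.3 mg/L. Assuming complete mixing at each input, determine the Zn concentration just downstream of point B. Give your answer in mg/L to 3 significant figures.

5.73 µg/L = 0.00573 mg/L.
290 L/s = 0.29 m³/s.
After input A: C = (187·0.00573 + 0.29·0.77) / 187.3 = 0.006913 mg/L.
After input B: C = (187.3·0.006913 + 0.0342·2.3) / 187.3 = 0.007332 mg/L.

0.00733 mg/L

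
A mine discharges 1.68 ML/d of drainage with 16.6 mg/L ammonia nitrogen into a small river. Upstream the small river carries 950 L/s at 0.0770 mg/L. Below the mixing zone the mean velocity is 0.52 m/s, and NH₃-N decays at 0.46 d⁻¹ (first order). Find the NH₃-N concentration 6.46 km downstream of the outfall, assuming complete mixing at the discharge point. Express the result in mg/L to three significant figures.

0.382 mg/L

1.68 ML/d = 0.01944 m³/s.
950 L/s = 0.95 m³/s.
After complete mixing, C₀ = (0.01944·16.6 + 0.95·0.077) / 0.9694 = 0.4084 mg/L.
Travel time t = 6460 m / 0.52 m/s = 1.242e+04 s = 0.1438 d.
C = 0.4084·exp(−0.46·0.1438) = 0.4084·0.936 = 0.3823 mg/L.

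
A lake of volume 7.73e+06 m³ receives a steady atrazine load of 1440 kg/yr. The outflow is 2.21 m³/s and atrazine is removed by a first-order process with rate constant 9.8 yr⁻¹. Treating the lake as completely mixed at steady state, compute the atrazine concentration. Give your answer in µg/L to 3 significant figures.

9.90 µg/L

Outflow Q = 2.21 m³/s × 3.156e+07 s/yr = 6.974e+07 m³/yr.
Steady-state CSTR mass balance: W = Q·C + k·V·C, so C = W/(Q + kV).
Q + kV = 6.974e+07 + 9.8·7.73e+06 = 1.455e+08 m³/yr.
C = 1440/1.455e+08 = 9.897e-06 kg/m³ = 0.009897 mg/L = 9.897 µg/L.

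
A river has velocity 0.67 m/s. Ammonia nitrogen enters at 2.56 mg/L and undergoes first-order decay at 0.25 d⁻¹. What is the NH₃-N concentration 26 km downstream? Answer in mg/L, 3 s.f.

Travel time t = 26 km / 0.67 m/s = 2.6e+04/0.67 = 3.881e+04 s = 0.4491 d.
First-order decay: C = 2.56·exp(−0.25·0.4491) = 2.56·0.8938 = 2.288 mg/L.

2.29 mg/L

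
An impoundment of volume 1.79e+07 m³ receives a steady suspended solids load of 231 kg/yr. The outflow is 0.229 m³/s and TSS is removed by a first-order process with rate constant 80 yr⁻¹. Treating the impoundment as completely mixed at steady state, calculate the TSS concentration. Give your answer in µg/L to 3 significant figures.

Outflow Q = 0.229 m³/s × 3.156e+07 s/yr = 7.227e+06 m³/yr.
Steady-state CSTR mass balance: W = Q·C + k·V·C, so C = W/(Q + kV).
Q + kV = 7.227e+06 + 80·1.79e+07 = 1.439e+09 m³/yr.
C = 231/1.439e+09 = 1.605e-07 kg/m³ = 0.0001605 mg/L = 0.1605 µg/L.

0.161 µg/L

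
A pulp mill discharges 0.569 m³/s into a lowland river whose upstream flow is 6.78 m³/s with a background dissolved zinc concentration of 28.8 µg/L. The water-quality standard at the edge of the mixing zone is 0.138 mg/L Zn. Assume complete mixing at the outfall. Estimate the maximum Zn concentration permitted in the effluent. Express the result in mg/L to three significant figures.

1.44 mg/L

28.8 µg/L = 0.0288 mg/L.
Mass balance: 0.138·7.349 = 0.569·Cₑ + 6.78·0.0288.
Cₑ = (1.014 − 0.1953) / 0.569 = 1.439 mg/L.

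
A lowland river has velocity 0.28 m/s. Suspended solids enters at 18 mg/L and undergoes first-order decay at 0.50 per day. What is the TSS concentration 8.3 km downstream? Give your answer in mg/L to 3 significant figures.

15.2 mg/L

Travel time t = 8.3 km / 0.28 m/s = 8300/0.28 = 2.964e+04 s = 0.3431 d.
First-order decay: C = 18·exp(−0.50·0.3431) = 18·0.8424 = 15.16 mg/L.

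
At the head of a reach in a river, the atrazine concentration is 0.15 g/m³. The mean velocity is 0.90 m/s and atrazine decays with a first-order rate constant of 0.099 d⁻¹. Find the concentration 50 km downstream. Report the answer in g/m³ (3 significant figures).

0.141 g/m³

Travel time t = 50 km / 0.90 m/s = 5e+04/0.90 = 5.556e+04 s = 0.643 d.
First-order decay: C = 0.15·exp(−0.099·0.643) = 0.15·0.9383 = 0.1407 g/m³.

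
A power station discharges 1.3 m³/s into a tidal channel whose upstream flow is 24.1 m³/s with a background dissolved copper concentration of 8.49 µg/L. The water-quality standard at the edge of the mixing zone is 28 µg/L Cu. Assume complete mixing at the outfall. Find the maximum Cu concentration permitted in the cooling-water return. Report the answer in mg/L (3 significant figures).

8.49 µg/L = 0.00849 mg/L.
28 µg/L = 0.028 mg/L.
Mass balance: 0.028·25.4 = 1.3·Cₑ + 24.1·0.00849.
Cₑ = (0.7112 − 0.2046) / 1.3 = 0.3897 mg/L.

0.390 mg/L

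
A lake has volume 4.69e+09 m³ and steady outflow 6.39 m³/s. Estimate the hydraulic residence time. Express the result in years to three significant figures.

Q = 6.39 m³/s × 3.156e+07 s/yr = 2.017e+08 m³/yr.
Hydraulic residence time τ = V/Q = 4.69e+09/2.017e+08 = 23.26 yr.

23.3 yr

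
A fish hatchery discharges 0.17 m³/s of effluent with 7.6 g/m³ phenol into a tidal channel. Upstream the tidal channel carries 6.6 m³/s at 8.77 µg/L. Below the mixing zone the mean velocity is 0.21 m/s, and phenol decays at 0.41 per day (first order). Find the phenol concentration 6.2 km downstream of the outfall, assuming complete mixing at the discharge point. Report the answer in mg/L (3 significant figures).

8.77 µg/L = 0.00877 mg/L.
After complete mixing, C₀ = (0.17·7.6 + 6.6·0.00877) / 6.77 = 0.1994 mg/L.
Travel time t = 6200 m / 0.21 m/s = 2.952e+04 s = 0.3417 d.
C = 0.1994·exp(−0.41·0.3417) = 0.1994·0.8693 = 0.1733 mg/L.

0.173 mg/L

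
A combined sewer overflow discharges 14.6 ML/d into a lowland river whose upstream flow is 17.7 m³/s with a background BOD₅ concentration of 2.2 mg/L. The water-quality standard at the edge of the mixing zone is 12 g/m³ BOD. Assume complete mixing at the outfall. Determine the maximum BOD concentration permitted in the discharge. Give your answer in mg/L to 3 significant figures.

14.6 ML/d = 0.169 m³/s.
Mass balance: 12·17.87 = 0.169·Cₑ + 17.7·2.2.
Cₑ = (214.4 − 38.94) / 0.169 = 1039 mg/L.

1040 mg/L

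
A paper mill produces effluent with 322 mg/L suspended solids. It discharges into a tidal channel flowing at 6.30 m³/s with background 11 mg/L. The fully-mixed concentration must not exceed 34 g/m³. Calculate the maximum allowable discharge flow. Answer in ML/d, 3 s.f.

43.5 ML/d

Mass balance at complete mixing: C_std·(Q_w + Q_r) = Q_w·C_e + Q_r·C_b.
Rearranging, Q_w = Q_r·(C_std − C_b)/(C_e − C_std) = 6.30·(34 − 11) / (322 − 34) = 0.5031 m³/s.
= 43.47 ML/d.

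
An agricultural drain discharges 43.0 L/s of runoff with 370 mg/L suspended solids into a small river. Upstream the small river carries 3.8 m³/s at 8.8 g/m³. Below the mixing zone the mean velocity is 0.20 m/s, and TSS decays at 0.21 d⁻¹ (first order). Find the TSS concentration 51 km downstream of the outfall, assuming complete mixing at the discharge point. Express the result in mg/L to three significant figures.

6.91 mg/L

43.0 L/s = 0.043 m³/s.
After complete mixing, C₀ = (0.043·370 + 3.8·8.8) / 3.843 = 12.84 mg/L.
Travel time t = 5.1e+04 m / 0.20 m/s = 2.55e+05 s = 2.951 d.
C = 12.84·exp(−0.21·2.951) = 12.84·0.5381 = 6.909 mg/L.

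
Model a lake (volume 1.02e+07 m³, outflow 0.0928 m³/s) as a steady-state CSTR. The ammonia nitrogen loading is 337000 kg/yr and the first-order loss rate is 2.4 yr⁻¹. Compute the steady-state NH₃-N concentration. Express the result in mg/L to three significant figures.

12.3 mg/L

Outflow Q = 0.0928 m³/s × 3.156e+07 s/yr = 2.929e+06 m³/yr.
Steady-state CSTR mass balance: W = Q·C + k·V·C, so C = W/(Q + kV).
Q + kV = 2.929e+06 + 2.4·1.02e+07 = 2.741e+07 m³/yr.
C = 337000/2.741e+07 = 0.0123 kg/m³ = 12.3 mg/L.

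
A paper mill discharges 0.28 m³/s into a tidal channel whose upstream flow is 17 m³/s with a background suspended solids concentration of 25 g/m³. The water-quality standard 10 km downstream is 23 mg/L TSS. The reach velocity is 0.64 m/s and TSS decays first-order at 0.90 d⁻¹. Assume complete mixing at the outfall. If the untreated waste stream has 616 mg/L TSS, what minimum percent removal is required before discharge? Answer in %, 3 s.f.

Travel time to the compliance point: t = 1e+04/0.64 = 1.562e+04 s = 0.1808 d; decay factor exp(−0.90·0.1808) = 0.8498.
So the concentration just after mixing may be at most 23/0.8498 = 27.07 mg/L.
Mass balance: 27.07·17.28 = 0.28·Cₑ + 17·25.
Cₑ = (467.7 − 425) / 0.28 = 152.5 mg/L.
Required removal = 1 − 152.5/616 = 75.25 %.

75.2 %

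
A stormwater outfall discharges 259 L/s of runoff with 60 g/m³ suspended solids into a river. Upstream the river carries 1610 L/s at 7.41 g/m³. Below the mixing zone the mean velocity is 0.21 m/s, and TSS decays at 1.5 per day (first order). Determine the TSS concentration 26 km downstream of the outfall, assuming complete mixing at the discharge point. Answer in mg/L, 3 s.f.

1.71 mg/L

259 L/s = 0.259 m³/s.
1610 L/s = 1.61 m³/s.
After complete mixing, C₀ = (0.259·60 + 1.61·7.41) / 1.869 = 14.7 mg/L.
Travel time t = 2.6e+04 m / 0.21 m/s = 1.238e+05 s = 1.433 d.
C = 14.7·exp(−1.5·1.433) = 14.7·0.1165 = 1.713 mg/L.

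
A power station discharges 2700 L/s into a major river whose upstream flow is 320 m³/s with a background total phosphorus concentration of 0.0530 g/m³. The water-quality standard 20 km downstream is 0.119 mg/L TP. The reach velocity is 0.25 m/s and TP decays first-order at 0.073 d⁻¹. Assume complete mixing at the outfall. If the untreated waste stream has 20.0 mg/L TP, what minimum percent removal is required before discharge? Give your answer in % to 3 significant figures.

2700 L/s = 2.7 m³/s.
Travel time to the compliance point: t = 2e+04/0.25 = 8e+04 s = 0.9259 d; decay factor exp(−0.073·0.9259) = 0.9346.
So the concentration just after mixing may be at most 0.119/0.9346 = 0.1273 mg/L.
Mass balance: 0.1273·322.7 = 2.7·Cₑ + 320·0.053.
Cₑ = (41.09 − 16.96) / 2.7 = 8.936 mg/L.
Required removal = 1 − 8.936/20.0 = 55.32 %.

55.3 %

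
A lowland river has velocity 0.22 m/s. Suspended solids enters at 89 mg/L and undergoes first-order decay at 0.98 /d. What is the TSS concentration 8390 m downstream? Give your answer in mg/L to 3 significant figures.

57.7 mg/L

Travel time t = 8390 m / 0.22 m/s = 8390/0.22 = 3.814e+04 s = 0.4414 d.
First-order decay: C = 89·exp(−0.98·0.4414) = 89·0.6488 = 57.75 mg/L.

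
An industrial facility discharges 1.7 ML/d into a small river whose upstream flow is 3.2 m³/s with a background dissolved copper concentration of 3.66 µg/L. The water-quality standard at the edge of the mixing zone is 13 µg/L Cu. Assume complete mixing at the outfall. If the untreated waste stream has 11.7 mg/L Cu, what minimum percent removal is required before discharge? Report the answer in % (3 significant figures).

1.7 ML/d = 0.01968 m³/s.
3.66 µg/L = 0.00366 mg/L.
13 µg/L = 0.013 mg/L.
Mass balance: 0.013·3.22 = 0.01968·Cₑ + 3.2·0.00366.
Cₑ = (0.04186 − 0.01171) / 0.01968 = 1.532 mg/L.
Required removal = 1 − 1.532/11.7 = 86.91 %.

86.9 %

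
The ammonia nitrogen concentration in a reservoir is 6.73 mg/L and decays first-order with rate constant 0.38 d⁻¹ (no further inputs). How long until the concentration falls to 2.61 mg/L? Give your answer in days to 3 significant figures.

t = ln(C₀/C)/k = ln(6.73/2.61)/0.38 = 0.9472/0.38 = 2.493 d.

2.49 d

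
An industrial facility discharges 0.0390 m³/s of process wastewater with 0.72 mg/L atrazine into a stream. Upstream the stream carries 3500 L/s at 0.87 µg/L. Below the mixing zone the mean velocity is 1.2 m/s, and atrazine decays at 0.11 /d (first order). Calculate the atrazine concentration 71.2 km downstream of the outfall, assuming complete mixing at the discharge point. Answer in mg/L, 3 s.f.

3500 L/s = 3.5 m³/s.
0.87 µg/L = 0.00087 mg/L.
After complete mixing, C₀ = (0.039·0.72 + 3.5·0.00087) / 3.539 = 0.008795 mg/L.
Travel time t = 7.12e+04 m / 1.2 m/s = 5.933e+04 s = 0.6867 d.
C = 0.008795·exp(−0.11·0.6867) = 0.008795·0.9272 = 0.008155 mg/L.

0.00815 mg/L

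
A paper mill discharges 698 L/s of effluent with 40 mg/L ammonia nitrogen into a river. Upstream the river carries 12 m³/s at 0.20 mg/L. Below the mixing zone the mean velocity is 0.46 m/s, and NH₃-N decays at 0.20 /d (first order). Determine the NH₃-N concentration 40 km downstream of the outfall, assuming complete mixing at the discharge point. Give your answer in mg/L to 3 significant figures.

1.95 mg/L

698 L/s = 0.698 m³/s.
After complete mixing, C₀ = (0.698·40 + 12·0.2) / 12.7 = 2.388 mg/L.
Travel time t = 4e+04 m / 0.46 m/s = 8.696e+04 s = 1.006 d.
C = 2.388·exp(−0.20·1.006) = 2.388·0.8177 = 1.952 mg/L.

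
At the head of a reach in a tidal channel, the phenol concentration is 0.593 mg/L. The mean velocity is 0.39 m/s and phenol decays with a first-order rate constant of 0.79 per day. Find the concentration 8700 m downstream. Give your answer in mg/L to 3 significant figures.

0.484 mg/L

Travel time t = 8700 m / 0.39 m/s = 8700/0.39 = 2.231e+04 s = 0.2582 d.
First-order decay: C = 0.593·exp(−0.79·0.2582) = 0.593·0.8155 = 0.4836 mg/L.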